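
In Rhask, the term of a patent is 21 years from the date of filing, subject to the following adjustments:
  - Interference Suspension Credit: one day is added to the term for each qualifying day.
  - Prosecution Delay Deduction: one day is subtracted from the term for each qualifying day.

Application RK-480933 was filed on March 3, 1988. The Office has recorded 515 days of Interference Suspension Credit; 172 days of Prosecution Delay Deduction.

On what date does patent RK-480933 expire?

Base term: filing date + 21 years → 3 March 2009.
Interference Suspension Credit: +515 days → 31 July 2010.
Prosecution Delay Deduction: −172 days → 9 February 2010.

February 9, 2010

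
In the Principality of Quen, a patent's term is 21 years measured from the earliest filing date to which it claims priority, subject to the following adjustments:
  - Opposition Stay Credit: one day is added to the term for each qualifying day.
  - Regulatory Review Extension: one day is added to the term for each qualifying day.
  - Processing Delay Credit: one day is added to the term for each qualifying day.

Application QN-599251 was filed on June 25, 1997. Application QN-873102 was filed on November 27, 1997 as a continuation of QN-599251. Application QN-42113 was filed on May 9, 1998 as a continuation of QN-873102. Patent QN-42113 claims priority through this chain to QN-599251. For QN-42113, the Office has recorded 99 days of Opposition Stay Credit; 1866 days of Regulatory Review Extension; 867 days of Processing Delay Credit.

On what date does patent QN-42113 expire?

March 27, 2026

Earliest priority filing: 25 June 1997.
Base term: 25 June 1997 + 21 years → 25 June 2018.
Opposition Stay Credit: +99 days → 2 October 2018.
Regulatory Review Extension: +1866 days → 11 November 2023.
Processing Delay Credit: +867 days → 27 March 2026.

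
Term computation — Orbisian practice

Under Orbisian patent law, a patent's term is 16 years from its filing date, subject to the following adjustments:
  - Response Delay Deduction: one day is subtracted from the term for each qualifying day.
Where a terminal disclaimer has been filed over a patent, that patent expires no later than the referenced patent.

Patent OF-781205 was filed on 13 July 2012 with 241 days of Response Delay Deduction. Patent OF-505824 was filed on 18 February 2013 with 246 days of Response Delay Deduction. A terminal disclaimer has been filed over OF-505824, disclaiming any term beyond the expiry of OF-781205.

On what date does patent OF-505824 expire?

November 15, 2027

Natural term of OF-505824:
  Base: filing + 16 years → 18 February 2029.
  Response Delay Deduction: −246 days → 17 June 2028.
Expiry of referenced patent OF-781205:
  Base: filing + 16 years → 13 July 2028.
  Response Delay Deduction: −241 days → 15 November 2027.
Terminal disclaimer: OF-505824 expires on the earlier of 17 June 2028 and 15 November 2027.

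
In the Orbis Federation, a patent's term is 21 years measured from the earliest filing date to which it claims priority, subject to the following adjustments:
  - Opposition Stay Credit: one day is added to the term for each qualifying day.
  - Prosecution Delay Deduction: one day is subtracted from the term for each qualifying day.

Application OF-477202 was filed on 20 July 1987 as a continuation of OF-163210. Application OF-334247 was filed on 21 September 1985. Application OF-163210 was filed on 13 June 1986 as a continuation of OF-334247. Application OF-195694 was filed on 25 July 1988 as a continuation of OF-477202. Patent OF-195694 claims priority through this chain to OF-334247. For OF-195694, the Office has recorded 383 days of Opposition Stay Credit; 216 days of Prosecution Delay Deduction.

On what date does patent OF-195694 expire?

Earliest priority filing: 21 September 1985.
Base term: 21 September 1985 + 21 years → 21 September 2006.
Opposition Stay Credit: +383 days → 9 October 2007.
Prosecution Delay Deduction: −216 days → 7 March 2007.

March 7, 2007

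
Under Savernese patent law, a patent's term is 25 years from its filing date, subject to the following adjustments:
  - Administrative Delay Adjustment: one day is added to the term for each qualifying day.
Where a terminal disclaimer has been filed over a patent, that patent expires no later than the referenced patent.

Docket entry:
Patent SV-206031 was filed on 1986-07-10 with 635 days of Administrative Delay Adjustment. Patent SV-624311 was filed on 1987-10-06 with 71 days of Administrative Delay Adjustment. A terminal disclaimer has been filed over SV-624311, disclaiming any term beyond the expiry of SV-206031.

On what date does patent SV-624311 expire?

Natural term of SV-624311:
  Base: filing + 25 years → 6 October 2012.
  Administrative Delay Adjustment: +71 days → 16 December 2012.
Expiry of referenced patent SV-206031:
  Base: filing + 25 years → 10 July 2011.
  Administrative Delay Adjustment: +635 days → 5 April 2013.
Terminal disclaimer: SV-624311 expires on the earlier of 16 December 2012 and 5 April 2013.

2012-12-16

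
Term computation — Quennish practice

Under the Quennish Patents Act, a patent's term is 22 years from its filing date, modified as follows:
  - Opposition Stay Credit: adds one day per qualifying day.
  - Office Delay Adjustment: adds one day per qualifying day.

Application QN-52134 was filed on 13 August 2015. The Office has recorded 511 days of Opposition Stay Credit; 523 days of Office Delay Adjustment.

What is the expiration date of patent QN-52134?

Base term: filing date + 22 years → 13 August 2037.
Opposition Stay Credit: +511 days → 6 January 2039.
Office Delay Adjustment: +523 days → 12 June 2040.

June 12, 2040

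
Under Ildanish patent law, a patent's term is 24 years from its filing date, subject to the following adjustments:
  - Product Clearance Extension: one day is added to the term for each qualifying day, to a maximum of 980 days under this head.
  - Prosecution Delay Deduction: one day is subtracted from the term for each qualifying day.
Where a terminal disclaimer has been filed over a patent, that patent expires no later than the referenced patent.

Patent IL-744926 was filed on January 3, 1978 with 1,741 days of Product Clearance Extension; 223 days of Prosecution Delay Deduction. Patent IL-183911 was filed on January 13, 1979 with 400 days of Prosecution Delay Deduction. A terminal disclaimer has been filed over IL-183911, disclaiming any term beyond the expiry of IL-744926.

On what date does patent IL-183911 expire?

December 9, 2001

Natural term of IL-183911:
  Base: filing + 24 years → 13 January 2003.
  Prosecution Delay Deduction: −400 days → 9 December 2001.
Expiry of referenced patent IL-744926:
  Base: filing + 24 years → 3 January 2002.
  Product Clearance Extension: 1741 days claimed exceeds the 980-day cap, so +980 days → 9 September 2004.
  Prosecution Delay Deduction: −223 days → 30 January 2004.
Terminal disclaimer: IL-183911 expires on the earlier of 9 December 2001 and 30 January 2004.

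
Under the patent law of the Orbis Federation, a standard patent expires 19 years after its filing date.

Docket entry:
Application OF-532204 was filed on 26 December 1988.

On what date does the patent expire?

December 26, 2007

Filing date + 19 years → 26 December 2007.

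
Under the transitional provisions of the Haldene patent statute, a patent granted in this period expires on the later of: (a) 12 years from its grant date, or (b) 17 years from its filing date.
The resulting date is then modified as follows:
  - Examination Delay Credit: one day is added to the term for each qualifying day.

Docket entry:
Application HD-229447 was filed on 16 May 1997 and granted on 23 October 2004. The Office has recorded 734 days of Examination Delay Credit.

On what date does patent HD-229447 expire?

(a) grant + 12 years → 23 October 2016.
(b) filing + 17 years → 16 May 2014.
Later of the two: 23 October 2016.
Examination Delay Credit: +734 days → 27 October 2018.

October 27, 2018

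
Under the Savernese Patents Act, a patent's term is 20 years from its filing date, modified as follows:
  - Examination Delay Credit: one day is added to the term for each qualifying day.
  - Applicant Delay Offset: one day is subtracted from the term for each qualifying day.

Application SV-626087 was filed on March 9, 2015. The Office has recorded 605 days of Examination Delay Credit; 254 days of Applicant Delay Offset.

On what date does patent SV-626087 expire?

2036-02-23

Base term: filing date + 20 years → 9 March 2035.
Examination Delay Credit: +605 days → 3 November 2036.
Applicant Delay Offset: −254 days → 23 February 2036.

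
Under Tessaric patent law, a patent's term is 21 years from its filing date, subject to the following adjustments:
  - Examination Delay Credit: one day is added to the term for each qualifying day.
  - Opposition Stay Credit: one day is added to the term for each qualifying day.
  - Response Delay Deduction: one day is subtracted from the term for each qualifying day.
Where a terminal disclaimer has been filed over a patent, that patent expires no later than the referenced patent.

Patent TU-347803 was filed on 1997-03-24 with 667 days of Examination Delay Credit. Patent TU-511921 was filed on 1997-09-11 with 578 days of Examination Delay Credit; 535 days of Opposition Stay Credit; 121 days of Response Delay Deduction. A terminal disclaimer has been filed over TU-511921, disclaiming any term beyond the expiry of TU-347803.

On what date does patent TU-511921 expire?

Natural term of TU-511921:
  Base: filing + 21 years → 11 September 2018.
  Examination Delay Credit: +578 days → 11 April 2020.
  Opposition Stay Credit: +535 days → 28 September 2021.
  Response Delay Deduction: −121 days → 30 May 2021.
Expiry of referenced patent TU-347803:
  Base: filing + 21 years → 24 March 2018.
  Examination Delay Credit: +667 days → 20 January 2020.
Terminal disclaimer: TU-511921 expires on the earlier of 30 May 2021 and 20 January 2020.

January 20, 2020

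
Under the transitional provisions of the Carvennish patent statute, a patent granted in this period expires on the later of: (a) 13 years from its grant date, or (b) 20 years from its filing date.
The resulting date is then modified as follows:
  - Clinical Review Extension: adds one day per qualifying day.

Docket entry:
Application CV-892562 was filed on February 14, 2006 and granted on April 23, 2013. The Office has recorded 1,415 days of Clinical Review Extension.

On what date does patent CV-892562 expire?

March 8, 2030

(a) grant + 13 years → 23 April 2026.
(b) filing + 20 years → 14 February 2026.
Later of the two: 23 April 2026.
Clinical Review Extension: +1415 days → 8 March 2030.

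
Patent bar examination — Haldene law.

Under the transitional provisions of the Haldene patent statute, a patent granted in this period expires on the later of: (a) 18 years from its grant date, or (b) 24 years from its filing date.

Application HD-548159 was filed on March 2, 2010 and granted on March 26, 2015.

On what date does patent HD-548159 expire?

2034-03-02

(a) grant + 18 years → 26 March 2033.
(b) filing + 24 years → 2 March 2034.
Later of the two: 2 March 2034.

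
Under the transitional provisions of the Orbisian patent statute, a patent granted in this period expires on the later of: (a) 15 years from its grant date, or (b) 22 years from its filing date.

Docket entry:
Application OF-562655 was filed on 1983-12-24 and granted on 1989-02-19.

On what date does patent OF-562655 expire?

(a) grant + 15 years → 19 February 2004.
(b) filing + 22 years → 24 December 2005.
Later of the two: 24 December 2005.

2005-12-24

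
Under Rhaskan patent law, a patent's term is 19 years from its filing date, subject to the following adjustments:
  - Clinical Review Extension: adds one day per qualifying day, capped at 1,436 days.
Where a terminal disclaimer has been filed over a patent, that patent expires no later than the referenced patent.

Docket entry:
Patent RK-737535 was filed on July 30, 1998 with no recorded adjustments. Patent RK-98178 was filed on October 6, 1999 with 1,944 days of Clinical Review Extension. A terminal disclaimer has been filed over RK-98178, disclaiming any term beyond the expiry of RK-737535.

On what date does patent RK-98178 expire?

2017-07-30

Natural term of RK-98178:
  Base: filing + 19 years → 6 October 2018.
  Clinical Review Extension: 1944 days claimed exceeds the 1436-day cap, so +1436 days → 11 September 2022.
Expiry of referenced patent RK-737535:
  Base: filing + 19 years → 30 July 2017.
Terminal disclaimer: RK-98178 expires on the earlier of 11 September 2022 and 30 July 2017.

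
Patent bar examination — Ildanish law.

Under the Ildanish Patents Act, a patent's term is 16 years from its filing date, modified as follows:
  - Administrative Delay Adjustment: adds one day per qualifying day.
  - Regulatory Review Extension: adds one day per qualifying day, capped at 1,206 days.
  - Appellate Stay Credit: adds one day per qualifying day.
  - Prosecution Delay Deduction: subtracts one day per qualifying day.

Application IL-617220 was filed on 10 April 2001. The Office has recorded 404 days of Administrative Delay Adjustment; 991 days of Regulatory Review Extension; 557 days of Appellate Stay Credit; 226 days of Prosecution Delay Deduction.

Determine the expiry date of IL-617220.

Base term: filing date + 16 years → 10 April 2017.
Administrative Delay Adjustment: +404 days → 19 May 2018.
Regulatory Review Extension: 991 days (within the 1206-day cap) → +991 days → 3 February 2021.
Appellate Stay Credit: +557 days → 14 August 2022.
Prosecution Delay Deduction: −226 days → 31 December 2021.

2021-12-31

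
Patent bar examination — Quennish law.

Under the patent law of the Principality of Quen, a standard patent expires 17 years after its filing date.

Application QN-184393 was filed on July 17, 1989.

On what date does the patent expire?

July 17, 2006

Filing date + 17 years → 17 July 2006.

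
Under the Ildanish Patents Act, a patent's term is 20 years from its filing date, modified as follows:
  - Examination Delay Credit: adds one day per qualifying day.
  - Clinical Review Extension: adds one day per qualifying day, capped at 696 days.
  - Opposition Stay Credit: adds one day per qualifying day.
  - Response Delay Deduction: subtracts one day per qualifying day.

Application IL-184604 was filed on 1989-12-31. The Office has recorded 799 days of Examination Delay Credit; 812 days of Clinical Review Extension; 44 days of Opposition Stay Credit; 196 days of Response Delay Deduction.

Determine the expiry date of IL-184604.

September 4, 2013

Base term: filing date + 20 years → 31 December 2009.
Examination Delay Credit: +799 days → 9 March 2012.
Clinical Review Extension: 812 days claimed exceeds the 696-day cap, so +696 days → 3 February 2014.
Opposition Stay Credit: +44 days → 19 March 2014.
Response Delay Deduction: −196 days → 4 September 2013.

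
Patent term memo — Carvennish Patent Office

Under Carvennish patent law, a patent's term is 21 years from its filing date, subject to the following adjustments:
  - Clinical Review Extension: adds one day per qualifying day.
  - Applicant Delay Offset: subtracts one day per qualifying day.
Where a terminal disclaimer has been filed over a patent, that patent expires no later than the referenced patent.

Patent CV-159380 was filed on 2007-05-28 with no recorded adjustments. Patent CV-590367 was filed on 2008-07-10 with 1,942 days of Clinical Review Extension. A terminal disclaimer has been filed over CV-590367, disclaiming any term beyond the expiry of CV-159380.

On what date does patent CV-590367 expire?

Natural term of CV-590367:
  Base: filing + 21 years → 10 July 2029.
  Clinical Review Extension: +1942 days → 3 November 2034.
Expiry of referenced patent CV-159380:
  Base: filing + 21 years → 28 May 2028.
Terminal disclaimer: CV-590367 expires on the earlier of 3 November 2034 and 28 May 2028.

2028-05-28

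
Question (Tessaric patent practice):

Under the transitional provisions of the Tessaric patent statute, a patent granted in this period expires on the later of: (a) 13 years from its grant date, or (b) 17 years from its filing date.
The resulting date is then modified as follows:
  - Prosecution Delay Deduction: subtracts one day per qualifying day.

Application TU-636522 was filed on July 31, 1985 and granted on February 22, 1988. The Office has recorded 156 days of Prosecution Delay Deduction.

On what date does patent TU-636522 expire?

(a) grant + 13 years → 22 February 2001.
(b) filing + 17 years → 31 July 2002.
Later of the two: 31 July 2002.
Prosecution Delay Deduction: −156 days → 25 February 2002.

2002-02-25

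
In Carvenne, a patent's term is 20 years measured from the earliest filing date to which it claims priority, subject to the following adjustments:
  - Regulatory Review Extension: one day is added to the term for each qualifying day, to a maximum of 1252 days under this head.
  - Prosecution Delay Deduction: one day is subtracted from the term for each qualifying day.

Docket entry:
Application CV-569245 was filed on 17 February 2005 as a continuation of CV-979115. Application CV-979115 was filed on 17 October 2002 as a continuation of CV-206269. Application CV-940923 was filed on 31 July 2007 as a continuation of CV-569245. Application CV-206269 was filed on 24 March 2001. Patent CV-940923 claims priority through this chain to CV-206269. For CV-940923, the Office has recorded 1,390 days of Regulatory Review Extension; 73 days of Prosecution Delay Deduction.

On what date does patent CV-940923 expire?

Earliest priority filing: 24 March 2001.
Base term: 24 March 2001 + 20 years → 24 March 2021.
Regulatory Review Extension: 1390 days claimed exceeds the 1252-day cap, so +1252 days → 27 August 2024.
Prosecution Delay Deduction: −73 days → 15 June 2024.

2024-06-15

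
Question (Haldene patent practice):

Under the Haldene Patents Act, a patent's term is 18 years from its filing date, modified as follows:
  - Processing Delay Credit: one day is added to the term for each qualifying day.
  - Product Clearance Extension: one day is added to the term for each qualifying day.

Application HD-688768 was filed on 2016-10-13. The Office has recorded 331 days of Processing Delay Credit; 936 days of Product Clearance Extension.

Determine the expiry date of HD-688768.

2038-04-02

Base term: filing date + 18 years → 13 October 2034.
Processing Delay Credit: +331 days → 9 September 2035.
Product Clearance Extension: +936 days → 2 April 2038.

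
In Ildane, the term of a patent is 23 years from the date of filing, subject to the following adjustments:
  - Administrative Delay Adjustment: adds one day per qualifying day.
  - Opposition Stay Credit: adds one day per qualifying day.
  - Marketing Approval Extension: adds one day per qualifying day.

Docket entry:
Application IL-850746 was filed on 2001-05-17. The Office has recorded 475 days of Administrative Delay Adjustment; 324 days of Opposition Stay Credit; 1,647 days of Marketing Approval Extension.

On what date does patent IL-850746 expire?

Base term: filing date + 23 years → 17 May 2024.
Administrative Delay Adjustment: +475 days → 4 September 2025.
Opposition Stay Credit: +324 days → 25 July 2026.
Marketing Approval Extension: +1647 days → 27 January 2031.

2031-01-27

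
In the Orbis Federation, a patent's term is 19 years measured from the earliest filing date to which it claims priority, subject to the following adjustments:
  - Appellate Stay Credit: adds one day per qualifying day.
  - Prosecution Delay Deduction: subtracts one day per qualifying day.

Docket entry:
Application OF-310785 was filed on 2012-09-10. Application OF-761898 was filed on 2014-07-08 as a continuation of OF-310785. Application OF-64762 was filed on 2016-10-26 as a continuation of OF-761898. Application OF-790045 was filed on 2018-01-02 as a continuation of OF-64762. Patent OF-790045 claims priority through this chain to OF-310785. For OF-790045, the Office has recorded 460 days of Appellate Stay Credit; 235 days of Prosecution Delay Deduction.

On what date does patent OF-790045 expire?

Earliest priority filing: 10 September 2012.
Base term: 10 September 2012 + 19 years → 10 September 2031.
Appellate Stay Credit: +460 days → 13 December 2032.
Prosecution Delay Deduction: −235 days → 22 April 2032.

2032-04-22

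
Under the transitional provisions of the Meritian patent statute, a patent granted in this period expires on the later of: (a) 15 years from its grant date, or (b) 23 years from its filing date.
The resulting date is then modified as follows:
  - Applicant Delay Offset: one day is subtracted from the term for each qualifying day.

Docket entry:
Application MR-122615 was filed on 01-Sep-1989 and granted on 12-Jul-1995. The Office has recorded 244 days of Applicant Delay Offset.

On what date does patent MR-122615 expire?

January 1, 2012

(a) grant + 15 years → 12 July 2010.
(b) filing + 23 years → 1 September 2012.
Later of the two: 1 September 2012.
Applicant Delay Offset: −244 days → 1 January 2012.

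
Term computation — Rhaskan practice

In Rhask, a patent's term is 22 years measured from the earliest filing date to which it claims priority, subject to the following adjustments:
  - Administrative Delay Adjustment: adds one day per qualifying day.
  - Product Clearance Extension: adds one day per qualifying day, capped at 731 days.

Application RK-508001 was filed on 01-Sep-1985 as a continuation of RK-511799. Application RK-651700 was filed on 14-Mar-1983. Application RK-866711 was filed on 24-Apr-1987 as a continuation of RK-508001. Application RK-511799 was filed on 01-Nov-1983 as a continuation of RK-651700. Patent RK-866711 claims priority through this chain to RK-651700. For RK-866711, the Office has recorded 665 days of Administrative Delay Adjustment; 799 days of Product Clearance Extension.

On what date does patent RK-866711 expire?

Earliest priority filing: 14 March 1983.
Base term: 14 March 1983 + 22 years → 14 March 2005.
Administrative Delay Adjustment: +665 days → 8 January 2007.
Product Clearance Extension: 799 days claimed exceeds the 731-day cap, so +731 days → 8 January 2009.

January 8, 2009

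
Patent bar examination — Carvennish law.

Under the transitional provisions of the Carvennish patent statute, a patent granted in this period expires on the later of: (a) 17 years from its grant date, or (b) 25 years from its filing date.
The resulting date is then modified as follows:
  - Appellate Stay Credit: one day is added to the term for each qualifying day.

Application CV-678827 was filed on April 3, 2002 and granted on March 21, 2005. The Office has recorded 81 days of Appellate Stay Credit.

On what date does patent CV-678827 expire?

June 23, 2027

(a) grant + 17 years → 21 March 2022.
(b) filing + 25 years → 3 April 2027.
Later of the two: 3 April 2027.
Appellate Stay Credit: +81 days → 23 June 2027.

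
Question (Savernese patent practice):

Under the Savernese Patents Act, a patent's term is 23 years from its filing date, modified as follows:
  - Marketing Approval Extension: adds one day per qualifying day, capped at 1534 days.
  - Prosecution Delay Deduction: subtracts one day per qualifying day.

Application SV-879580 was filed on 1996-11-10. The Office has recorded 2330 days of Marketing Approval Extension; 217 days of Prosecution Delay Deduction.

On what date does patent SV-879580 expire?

2023-06-19

Base term: filing date + 23 years → 10 November 2019.
Marketing Approval Extension: 2330 days claimed exceeds the 1534-day cap, so +1534 days → 22 January 2024.
Prosecution Delay Deduction: −217 days → 19 June 2023.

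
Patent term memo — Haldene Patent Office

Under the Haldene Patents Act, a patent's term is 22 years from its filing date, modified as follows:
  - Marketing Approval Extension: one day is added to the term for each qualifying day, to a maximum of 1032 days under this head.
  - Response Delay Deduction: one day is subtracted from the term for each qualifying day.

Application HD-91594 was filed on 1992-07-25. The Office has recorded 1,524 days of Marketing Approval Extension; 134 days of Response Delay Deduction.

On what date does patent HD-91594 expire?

Base term: filing date + 22 years → 25 July 2014.
Marketing Approval Extension: 1524 days claimed exceeds the 1032-day cap, so +1032 days → 22 May 2017.
Response Delay Deduction: −134 days → 8 January 2017.

January 8, 2017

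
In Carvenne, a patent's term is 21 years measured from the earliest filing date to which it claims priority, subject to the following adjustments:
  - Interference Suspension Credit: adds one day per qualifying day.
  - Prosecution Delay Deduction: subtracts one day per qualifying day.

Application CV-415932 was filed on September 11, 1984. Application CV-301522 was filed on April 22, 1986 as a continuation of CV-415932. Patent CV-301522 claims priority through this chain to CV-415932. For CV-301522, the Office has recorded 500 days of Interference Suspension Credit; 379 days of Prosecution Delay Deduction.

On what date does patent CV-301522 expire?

Earliest priority filing: 11 September 1984.
Base term: 11 September 1984 + 21 years → 11 September 2005.
Interference Suspension Credit: +500 days → 24 January 2007.
Prosecution Delay Deduction: −379 days → 10 January 2006.

January 10, 2006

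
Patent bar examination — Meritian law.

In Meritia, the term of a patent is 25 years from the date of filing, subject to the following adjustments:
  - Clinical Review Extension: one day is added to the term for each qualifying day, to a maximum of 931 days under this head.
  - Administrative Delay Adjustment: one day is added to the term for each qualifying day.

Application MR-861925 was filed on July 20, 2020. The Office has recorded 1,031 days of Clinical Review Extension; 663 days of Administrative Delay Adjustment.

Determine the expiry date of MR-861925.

November 30, 2049

Base term: filing date + 25 years → 20 July 2045.
Clinical Review Extension: 1031 days claimed exceeds the 931-day cap, so +931 days → 6 February 2048.
Administrative Delay Adjustment: +663 days → 30 November 2049.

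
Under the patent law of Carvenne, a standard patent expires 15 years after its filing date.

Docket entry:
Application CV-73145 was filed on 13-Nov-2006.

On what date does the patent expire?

2021-11-13

Filing date + 15 years → 13 November 2021.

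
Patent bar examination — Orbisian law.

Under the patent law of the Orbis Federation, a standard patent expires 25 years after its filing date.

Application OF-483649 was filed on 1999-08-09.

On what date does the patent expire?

Filing date + 25 years → 9 August 2024.

August 9, 2024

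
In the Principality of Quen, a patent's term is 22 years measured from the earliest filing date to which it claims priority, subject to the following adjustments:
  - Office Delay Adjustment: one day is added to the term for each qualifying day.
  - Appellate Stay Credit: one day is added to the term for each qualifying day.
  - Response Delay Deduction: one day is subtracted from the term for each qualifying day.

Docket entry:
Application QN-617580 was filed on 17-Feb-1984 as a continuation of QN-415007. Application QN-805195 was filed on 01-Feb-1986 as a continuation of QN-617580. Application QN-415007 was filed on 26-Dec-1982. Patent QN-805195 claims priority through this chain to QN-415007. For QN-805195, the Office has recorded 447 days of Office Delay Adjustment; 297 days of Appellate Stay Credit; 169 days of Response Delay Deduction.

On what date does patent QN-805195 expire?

Earliest priority filing: 26 December 1982.
Base term: 26 December 1982 + 22 years → 26 December 2004.
Office Delay Adjustment: +447 days → 18 March 2006.
Appellate Stay Credit: +297 days → 9 January 2007.
Response Delay Deduction: −169 days → 24 July 2006.

July 24, 2006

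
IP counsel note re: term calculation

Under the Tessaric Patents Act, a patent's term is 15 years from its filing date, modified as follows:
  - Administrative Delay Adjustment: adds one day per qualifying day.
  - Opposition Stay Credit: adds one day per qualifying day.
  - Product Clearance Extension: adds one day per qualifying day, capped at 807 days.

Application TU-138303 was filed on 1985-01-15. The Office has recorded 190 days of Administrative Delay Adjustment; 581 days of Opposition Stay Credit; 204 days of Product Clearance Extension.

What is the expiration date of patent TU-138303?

September 16, 2002

Base term: filing date + 15 years → 15 January 2000.
Administrative Delay Adjustment: +190 days → 23 July 2000.
Opposition Stay Credit: +581 days → 24 February 2002.
Product Clearance Extension: 204 days (within the 807-day cap) → +204 days → 16 September 2002.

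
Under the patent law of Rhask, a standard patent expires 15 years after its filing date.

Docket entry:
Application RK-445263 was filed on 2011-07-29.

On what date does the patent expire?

Filing date + 15 years → 29 July 2026.

July 29, 2026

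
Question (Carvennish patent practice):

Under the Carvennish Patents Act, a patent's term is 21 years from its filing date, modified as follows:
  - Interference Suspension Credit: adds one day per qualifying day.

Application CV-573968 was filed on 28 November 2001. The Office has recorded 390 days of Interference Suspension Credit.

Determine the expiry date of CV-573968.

December 23, 2023

Base term: filing date + 21 years → 28 November 2022.
Interference Suspension Credit: +390 days → 23 December 2023.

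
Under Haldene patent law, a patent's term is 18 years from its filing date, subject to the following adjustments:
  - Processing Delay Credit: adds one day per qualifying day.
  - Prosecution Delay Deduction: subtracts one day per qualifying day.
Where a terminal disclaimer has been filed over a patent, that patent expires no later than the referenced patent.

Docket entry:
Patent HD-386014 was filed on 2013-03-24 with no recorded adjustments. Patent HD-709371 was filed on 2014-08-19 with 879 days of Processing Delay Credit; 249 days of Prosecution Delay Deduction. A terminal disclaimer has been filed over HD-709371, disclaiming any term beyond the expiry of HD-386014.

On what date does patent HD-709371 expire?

March 24, 2031

Natural term of HD-709371:
  Base: filing + 18 years → 19 August 2032.
  Processing Delay Credit: +879 days → 15 January 2035.
  Prosecution Delay Deduction: −249 days → 11 May 2034.
Expiry of referenced patent HD-386014:
  Base: filing + 18 years → 24 March 2031.
Terminal disclaimer: HD-709371 expires on the earlier of 11 May 2034 and 24 March 2031.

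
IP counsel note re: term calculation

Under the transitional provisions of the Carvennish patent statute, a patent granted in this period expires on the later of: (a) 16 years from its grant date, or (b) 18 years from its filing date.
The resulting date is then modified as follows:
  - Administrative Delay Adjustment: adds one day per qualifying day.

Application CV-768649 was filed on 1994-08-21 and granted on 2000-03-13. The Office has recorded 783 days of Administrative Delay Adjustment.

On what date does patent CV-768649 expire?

2018-05-05

(a) grant + 16 years → 13 March 2016.
(b) filing + 18 years → 21 August 2012.
Later of the two: 13 March 2016.
Administrative Delay Adjustment: +783 days → 5 May 2018.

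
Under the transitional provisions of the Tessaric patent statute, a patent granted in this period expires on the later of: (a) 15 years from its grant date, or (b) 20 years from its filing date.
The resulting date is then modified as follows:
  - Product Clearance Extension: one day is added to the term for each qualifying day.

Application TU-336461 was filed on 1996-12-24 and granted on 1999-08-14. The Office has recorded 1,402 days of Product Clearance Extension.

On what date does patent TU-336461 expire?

2020-10-26

(a) grant + 15 years → 14 August 2014.
(b) filing + 20 years → 24 December 2016.
Later of the two: 24 December 2016.
Product Clearance Extension: +1402 days → 26 October 2020.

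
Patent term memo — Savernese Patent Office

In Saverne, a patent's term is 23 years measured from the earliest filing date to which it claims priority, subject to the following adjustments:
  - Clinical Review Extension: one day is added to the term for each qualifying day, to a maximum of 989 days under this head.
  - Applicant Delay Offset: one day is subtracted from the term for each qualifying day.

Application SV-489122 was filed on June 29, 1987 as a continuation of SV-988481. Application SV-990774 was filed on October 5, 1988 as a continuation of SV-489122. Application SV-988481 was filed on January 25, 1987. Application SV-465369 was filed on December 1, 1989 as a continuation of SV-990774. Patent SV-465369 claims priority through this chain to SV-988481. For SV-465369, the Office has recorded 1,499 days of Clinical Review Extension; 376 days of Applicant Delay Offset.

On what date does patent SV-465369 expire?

2011-09-30

Earliest priority filing: 25 January 1987.
Base term: 25 January 1987 + 23 years → 25 January 2010.
Clinical Review Extension: 1499 days claimed exceeds the 989-day cap, so +989 days → 10 October 2012.
Applicant Delay Offset: −376 days → 30 September 2011.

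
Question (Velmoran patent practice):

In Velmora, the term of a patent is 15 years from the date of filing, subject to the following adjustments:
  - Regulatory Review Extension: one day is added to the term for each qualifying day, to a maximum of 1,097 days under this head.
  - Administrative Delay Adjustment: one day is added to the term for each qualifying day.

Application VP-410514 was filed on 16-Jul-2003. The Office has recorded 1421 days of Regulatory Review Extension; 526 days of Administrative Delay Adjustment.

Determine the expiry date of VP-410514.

Base term: filing date + 15 years → 16 July 2018.
Regulatory Review Extension: 1421 days claimed exceeds the 1097-day cap, so +1097 days → 17 July 2021.
Administrative Delay Adjustment: +526 days → 25 December 2022.

2022-12-25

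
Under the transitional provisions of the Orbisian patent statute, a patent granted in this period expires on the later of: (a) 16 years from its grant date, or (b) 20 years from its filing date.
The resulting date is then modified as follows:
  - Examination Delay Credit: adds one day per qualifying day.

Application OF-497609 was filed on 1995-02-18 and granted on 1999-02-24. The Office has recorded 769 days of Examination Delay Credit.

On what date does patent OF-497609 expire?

2017-04-03

(a) grant + 16 years → 24 February 2015.
(b) filing + 20 years → 18 February 2015.
Later of the two: 24 February 2015.
Examination Delay Credit: +769 days → 3 April 2017.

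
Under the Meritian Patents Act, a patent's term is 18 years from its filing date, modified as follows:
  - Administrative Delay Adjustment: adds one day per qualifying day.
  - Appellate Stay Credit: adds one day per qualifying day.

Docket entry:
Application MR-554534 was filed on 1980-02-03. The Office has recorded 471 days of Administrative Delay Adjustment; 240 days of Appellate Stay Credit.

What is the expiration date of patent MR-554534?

Base term: filing date + 18 years → 3 February 1998.
Administrative Delay Adjustment: +471 days → 20 May 1999.
Appellate Stay Credit: +240 days → 15 January 2000.

2000-01-15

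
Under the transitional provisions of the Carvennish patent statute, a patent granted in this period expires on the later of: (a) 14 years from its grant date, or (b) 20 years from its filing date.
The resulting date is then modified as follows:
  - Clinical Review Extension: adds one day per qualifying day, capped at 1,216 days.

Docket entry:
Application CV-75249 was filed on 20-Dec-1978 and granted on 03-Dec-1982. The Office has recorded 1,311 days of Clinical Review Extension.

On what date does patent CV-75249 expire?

(a) grant + 14 years → 3 December 1996.
(b) filing + 20 years → 20 December 1998.
Later of the two: 20 December 1998.
Clinical Review Extension: 1311 days claimed exceeds the 1216-day cap, so +1216 days → 19 April 2002.

2002-04-19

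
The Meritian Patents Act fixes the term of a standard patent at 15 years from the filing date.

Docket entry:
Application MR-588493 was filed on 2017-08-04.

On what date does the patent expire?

August 4, 2032

Filing date + 15 years → 4 August 2032.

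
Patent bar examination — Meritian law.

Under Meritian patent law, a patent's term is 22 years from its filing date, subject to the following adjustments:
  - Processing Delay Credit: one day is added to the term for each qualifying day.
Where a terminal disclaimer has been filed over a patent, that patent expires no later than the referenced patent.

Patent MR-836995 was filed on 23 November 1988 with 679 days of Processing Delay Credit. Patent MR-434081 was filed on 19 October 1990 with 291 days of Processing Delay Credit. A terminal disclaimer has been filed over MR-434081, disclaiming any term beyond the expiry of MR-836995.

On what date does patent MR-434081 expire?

2012-10-02

Natural term of MR-434081:
  Base: filing + 22 years → 19 October 2012.
  Processing Delay Credit: +291 days → 6 August 2013.
Expiry of referenced patent MR-836995:
  Base: filing + 22 years → 23 November 2010.
  Processing Delay Credit: +679 days → 2 October 2012.
Terminal disclaimer: MR-434081 expires on the earlier of 6 August 2013 and 2 October 2012.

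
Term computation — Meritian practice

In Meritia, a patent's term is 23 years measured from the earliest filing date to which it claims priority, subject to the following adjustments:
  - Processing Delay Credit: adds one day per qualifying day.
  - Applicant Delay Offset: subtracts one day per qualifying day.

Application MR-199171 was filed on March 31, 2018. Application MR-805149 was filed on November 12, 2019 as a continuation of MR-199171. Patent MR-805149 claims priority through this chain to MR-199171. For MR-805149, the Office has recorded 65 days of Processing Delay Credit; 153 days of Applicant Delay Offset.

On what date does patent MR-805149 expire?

Earliest priority filing: 31 March 2018.
Base term: 31 March 2018 + 23 years → 31 March 2041.
Processing Delay Credit: +65 days → 4 June 2041.
Applicant Delay Offset: −153 days → 2 January 2041.

January 2, 2041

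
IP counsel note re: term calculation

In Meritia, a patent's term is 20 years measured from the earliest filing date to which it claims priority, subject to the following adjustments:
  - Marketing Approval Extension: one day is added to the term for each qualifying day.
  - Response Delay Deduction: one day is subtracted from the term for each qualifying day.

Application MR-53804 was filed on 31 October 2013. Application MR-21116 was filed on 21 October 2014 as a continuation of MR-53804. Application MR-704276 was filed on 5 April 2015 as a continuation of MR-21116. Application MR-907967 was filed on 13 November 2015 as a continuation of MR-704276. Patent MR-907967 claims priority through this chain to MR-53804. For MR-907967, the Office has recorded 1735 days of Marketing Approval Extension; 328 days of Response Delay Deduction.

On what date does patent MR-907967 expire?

Earliest priority filing: 31 October 2013.
Base term: 31 October 2013 + 20 years → 31 October 2033.
Marketing Approval Extension: +1735 days → 1 August 2038.
Response Delay Deduction: −328 days → 7 September 2037.

September 7, 2037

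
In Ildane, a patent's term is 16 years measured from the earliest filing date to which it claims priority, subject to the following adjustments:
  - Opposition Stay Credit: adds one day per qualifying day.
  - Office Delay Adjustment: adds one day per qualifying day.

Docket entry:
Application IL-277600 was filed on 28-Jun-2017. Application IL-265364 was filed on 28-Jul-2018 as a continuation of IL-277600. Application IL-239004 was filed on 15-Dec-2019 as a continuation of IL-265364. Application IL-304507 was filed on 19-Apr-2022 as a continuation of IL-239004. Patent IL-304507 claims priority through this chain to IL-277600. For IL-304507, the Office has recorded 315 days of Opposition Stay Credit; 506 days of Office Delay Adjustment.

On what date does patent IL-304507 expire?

2035-09-27

Earliest priority filing: 28 June 2017.
Base term: 28 June 2017 + 16 years → 28 June 2033.
Opposition Stay Credit: +315 days → 9 May 2034.
Office Delay Adjustment: +506 days → 27 September 2035.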